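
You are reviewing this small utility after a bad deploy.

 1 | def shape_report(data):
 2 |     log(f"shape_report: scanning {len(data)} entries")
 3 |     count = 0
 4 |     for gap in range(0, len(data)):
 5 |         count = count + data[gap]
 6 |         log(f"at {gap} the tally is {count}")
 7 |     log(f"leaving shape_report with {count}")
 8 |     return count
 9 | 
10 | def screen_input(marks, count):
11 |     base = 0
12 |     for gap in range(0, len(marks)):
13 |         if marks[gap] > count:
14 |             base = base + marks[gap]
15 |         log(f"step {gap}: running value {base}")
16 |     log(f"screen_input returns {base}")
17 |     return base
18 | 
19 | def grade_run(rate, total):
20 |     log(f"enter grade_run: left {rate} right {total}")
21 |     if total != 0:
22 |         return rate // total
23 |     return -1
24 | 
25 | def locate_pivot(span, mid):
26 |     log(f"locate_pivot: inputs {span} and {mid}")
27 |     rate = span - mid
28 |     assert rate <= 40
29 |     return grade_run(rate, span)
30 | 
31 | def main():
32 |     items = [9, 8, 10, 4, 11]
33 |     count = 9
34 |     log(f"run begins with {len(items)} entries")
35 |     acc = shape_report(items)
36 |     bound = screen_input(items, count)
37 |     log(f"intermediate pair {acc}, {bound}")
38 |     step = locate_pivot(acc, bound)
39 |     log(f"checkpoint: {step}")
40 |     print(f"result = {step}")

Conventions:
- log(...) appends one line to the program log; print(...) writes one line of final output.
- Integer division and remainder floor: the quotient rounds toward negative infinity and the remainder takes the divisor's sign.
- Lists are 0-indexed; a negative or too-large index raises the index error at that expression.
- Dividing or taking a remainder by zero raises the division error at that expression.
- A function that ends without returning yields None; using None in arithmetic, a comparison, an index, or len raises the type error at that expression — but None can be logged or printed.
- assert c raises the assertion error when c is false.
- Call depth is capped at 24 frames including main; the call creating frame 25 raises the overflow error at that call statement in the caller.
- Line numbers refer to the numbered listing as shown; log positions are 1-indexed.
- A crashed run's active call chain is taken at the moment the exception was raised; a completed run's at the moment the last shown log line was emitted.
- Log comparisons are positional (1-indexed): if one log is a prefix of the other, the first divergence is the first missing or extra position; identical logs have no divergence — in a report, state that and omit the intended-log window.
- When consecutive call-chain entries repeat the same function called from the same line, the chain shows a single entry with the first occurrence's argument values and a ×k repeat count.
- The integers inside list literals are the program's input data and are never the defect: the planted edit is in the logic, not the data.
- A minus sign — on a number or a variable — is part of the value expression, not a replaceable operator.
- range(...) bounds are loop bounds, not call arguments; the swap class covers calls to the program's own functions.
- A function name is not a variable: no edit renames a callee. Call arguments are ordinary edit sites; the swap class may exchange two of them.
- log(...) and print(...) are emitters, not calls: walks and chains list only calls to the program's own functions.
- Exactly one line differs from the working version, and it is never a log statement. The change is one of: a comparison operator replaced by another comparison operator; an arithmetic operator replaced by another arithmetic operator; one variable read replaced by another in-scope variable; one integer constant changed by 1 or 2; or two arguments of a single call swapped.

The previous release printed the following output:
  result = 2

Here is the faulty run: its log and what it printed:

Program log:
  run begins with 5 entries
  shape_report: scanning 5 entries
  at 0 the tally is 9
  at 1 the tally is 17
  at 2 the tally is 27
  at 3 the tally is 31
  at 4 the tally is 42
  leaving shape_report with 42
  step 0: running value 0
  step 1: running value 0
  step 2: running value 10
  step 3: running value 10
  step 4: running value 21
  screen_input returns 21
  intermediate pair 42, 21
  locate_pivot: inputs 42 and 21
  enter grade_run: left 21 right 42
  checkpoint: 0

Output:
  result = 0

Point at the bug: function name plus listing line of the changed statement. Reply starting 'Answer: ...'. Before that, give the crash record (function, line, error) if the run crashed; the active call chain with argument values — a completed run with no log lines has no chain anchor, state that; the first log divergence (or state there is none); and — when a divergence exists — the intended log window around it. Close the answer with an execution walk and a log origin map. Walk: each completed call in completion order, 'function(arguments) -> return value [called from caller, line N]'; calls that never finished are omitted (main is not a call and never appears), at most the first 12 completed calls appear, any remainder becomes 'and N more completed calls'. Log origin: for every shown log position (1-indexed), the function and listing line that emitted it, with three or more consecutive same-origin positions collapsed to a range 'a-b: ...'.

Answer: the defect is in locate_pivot at line 29.
Key fact: Log line 17 is where behavior first shows: 'enter grade_run: left 21 right 42' appears instead of 'enter grade_run: left 42 right 21'.
Call chain: main.
First divergence: at position 17 the run shows 'enter grade_run: left 21 right 42' where the working version logs 'enter grade_run: left 42 right 21'.
Intended log window:
  15: intermediate pair 42, 21
  16: locate_pivot: inputs 42 and 21
  17: enter grade_run: left 42 right 21
  18: checkpoint: 2
Execution walk:
  shape_report([9, 8, 10, 4, 11]) -> 42  [called from main, line 35]
  screen_input([9, 8, 10, 4, 11], 9) -> 21  [called from main, line 36]
  grade_run(21, 42) -> 0  [called from locate_pivot, line 29]
  locate_pivot(42, 21) -> 0  [called from main, line 38]
Log origins:
  1 — main, line 34
  2 — shape_report, line 2
  3-7 — shape_report, line 6
  8 — shape_report, line 7
  9-13 — screen_input, line 15
  14 — screen_input, line 16
  15 — main, line 37
  16 — locate_pivot, line 26
  17 — grade_run, line 20
  18 — main, line 39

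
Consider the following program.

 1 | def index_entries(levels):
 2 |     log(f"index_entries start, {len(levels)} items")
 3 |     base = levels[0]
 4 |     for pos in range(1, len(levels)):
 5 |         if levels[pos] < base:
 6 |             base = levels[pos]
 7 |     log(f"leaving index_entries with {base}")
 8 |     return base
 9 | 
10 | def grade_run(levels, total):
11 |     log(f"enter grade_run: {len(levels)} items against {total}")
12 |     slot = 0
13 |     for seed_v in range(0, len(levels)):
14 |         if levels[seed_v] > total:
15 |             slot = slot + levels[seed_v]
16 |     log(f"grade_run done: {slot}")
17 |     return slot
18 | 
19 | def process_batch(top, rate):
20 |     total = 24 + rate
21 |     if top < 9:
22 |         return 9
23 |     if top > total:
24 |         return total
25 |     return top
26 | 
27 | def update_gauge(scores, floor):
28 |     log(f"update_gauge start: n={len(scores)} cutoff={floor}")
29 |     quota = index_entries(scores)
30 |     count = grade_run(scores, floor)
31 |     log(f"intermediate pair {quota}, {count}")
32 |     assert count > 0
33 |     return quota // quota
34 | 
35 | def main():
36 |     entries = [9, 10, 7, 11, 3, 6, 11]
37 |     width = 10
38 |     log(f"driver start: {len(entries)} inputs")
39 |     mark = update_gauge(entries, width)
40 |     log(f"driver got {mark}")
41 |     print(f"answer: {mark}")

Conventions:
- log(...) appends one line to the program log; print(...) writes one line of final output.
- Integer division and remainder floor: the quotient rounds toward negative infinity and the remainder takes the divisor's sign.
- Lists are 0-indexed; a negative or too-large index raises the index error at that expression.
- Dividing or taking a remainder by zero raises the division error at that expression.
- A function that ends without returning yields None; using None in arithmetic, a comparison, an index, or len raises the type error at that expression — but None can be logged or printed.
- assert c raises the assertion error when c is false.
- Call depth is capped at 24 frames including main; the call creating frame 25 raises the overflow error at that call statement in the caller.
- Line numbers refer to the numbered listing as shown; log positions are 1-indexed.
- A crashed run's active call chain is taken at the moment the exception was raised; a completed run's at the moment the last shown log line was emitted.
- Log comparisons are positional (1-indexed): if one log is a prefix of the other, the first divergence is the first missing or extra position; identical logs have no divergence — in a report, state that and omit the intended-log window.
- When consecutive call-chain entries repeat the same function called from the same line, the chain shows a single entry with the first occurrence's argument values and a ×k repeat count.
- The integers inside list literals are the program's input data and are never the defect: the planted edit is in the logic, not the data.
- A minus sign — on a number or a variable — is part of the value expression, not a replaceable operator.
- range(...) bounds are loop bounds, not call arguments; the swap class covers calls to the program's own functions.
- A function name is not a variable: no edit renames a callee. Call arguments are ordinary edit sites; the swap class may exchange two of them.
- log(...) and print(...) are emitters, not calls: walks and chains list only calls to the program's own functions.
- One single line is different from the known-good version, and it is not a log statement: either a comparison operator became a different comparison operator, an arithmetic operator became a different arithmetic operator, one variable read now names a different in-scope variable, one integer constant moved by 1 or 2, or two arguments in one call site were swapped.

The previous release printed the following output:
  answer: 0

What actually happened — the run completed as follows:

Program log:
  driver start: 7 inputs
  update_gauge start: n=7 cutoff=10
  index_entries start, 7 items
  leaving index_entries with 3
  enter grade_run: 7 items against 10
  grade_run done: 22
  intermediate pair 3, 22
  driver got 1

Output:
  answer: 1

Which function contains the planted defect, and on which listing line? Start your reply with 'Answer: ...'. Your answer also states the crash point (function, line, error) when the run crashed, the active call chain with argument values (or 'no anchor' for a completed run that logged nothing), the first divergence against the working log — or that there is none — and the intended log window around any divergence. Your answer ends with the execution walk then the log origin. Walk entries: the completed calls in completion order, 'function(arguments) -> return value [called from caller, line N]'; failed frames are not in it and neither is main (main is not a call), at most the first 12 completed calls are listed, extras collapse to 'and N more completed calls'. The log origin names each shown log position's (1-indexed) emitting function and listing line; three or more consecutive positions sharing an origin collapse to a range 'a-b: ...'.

Answer: the defect is in update_gauge at line 33.
Key observation: The earliest visible damage is log position 8 — 'driver got 1' rather than the intended 'driver got 0'.
Call chain: main.
First divergence: position 8; shown 'driver got 1' vs intended 'driver got 0'.
Intended log window:
  6: grade_run done: 22
  7: intermediate pair 3, 22
  8: driver got 0
Execution walk:
  index_entries([9, 10, 7, 11, 3, 6, 11]) -> 3  [called from update_gauge, line 29]
  grade_run([9, 10, 7, 11, 3, 6, 11], 10) -> 22  [called from update_gauge, line 30]
  update_gauge([9, 10, 7, 11, 3, 6, 11], 10) -> 1  [called from main, line 39]
Log line origins:
  1: emitted by main (line 38)
  2: emitted by update_gauge (line 28)
  3: emitted by index_entries (line 2)
  4: emitted by index_entries (line 7)
  5: emitted by grade_run (line 11)
  6: emitted by grade_run (line 16)
  7: emitted by update_gauge (line 31)
  8: emitted by main (line 40)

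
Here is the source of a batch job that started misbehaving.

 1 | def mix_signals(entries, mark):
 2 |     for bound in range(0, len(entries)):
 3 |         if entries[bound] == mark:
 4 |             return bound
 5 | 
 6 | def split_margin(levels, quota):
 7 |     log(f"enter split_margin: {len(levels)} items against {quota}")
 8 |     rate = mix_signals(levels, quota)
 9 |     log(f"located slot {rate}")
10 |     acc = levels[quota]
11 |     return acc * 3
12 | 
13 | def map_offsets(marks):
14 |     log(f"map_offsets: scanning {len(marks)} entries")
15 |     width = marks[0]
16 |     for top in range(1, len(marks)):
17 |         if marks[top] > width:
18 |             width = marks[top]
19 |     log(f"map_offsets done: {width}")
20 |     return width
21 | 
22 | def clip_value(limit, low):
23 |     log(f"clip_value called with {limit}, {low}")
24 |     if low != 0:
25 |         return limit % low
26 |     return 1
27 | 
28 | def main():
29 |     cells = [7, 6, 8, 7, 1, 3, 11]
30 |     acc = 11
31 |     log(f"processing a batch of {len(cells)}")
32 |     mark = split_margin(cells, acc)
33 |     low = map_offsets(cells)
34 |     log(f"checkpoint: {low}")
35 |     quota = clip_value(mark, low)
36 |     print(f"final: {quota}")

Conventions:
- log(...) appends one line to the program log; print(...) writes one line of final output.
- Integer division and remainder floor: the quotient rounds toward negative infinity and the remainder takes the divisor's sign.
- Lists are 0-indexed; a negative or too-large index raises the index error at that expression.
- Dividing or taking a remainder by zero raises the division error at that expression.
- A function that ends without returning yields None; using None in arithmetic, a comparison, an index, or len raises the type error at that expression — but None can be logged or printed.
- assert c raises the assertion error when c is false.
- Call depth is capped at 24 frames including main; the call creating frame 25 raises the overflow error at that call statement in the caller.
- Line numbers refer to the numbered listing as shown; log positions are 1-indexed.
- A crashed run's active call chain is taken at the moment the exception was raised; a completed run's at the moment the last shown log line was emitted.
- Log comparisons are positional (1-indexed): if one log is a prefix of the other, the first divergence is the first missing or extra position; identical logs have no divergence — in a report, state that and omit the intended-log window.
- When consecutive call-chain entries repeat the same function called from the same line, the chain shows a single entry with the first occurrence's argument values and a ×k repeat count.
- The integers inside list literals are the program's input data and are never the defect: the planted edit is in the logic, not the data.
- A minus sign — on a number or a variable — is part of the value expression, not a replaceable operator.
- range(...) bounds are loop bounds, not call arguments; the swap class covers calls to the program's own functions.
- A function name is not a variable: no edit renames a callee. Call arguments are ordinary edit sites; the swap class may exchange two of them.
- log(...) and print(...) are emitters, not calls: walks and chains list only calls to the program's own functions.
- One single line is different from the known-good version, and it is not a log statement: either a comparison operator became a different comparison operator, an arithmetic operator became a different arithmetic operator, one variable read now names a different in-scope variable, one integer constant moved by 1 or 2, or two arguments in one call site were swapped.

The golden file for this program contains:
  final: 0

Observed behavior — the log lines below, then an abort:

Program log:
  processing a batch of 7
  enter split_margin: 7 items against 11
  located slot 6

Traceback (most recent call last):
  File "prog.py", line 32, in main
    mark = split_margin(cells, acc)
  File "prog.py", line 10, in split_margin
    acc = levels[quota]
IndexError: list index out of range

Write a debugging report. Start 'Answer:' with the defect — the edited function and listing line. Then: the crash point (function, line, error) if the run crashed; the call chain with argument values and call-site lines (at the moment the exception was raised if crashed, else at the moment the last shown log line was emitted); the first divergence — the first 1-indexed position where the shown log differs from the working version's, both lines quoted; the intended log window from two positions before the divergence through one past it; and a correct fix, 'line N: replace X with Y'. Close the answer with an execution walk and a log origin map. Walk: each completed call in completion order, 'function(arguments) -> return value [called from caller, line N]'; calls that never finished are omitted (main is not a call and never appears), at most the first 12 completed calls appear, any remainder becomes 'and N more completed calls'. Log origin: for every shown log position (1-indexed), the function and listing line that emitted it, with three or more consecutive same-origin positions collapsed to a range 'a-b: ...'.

Answer: the defect is in split_margin at line 10.
Key observation: The faulty run's log stops after 3 lines; the working version's next line would be 'map_offsets: scanning 7 entries'.
Crash: split_margin, line 10, IndexError.
Call chain: main -> split_margin([7, 6, 8, 7, 1, 3, 11], 11) (called at line 32).
First divergence: position 4 (shown log ended at 3 lines; the working version continues: 'map_offsets: scanning 7 entries').
Intended log window:
  2: enter split_margin: 7 items against 11
  3: located slot 6
  4: map_offsets: scanning 7 entries
  5: map_offsets done: 11
Execution walk:
  mix_signals([7, 6, 8, 7, 1, 3, 11], 11) -> 6  [called from split_margin, line 8]
Log line origins:
  1 — main, line 31
  2 — split_margin, line 7
  3 — split_margin, line 9
A correct fix: line 10: replace `quota` with `rate`.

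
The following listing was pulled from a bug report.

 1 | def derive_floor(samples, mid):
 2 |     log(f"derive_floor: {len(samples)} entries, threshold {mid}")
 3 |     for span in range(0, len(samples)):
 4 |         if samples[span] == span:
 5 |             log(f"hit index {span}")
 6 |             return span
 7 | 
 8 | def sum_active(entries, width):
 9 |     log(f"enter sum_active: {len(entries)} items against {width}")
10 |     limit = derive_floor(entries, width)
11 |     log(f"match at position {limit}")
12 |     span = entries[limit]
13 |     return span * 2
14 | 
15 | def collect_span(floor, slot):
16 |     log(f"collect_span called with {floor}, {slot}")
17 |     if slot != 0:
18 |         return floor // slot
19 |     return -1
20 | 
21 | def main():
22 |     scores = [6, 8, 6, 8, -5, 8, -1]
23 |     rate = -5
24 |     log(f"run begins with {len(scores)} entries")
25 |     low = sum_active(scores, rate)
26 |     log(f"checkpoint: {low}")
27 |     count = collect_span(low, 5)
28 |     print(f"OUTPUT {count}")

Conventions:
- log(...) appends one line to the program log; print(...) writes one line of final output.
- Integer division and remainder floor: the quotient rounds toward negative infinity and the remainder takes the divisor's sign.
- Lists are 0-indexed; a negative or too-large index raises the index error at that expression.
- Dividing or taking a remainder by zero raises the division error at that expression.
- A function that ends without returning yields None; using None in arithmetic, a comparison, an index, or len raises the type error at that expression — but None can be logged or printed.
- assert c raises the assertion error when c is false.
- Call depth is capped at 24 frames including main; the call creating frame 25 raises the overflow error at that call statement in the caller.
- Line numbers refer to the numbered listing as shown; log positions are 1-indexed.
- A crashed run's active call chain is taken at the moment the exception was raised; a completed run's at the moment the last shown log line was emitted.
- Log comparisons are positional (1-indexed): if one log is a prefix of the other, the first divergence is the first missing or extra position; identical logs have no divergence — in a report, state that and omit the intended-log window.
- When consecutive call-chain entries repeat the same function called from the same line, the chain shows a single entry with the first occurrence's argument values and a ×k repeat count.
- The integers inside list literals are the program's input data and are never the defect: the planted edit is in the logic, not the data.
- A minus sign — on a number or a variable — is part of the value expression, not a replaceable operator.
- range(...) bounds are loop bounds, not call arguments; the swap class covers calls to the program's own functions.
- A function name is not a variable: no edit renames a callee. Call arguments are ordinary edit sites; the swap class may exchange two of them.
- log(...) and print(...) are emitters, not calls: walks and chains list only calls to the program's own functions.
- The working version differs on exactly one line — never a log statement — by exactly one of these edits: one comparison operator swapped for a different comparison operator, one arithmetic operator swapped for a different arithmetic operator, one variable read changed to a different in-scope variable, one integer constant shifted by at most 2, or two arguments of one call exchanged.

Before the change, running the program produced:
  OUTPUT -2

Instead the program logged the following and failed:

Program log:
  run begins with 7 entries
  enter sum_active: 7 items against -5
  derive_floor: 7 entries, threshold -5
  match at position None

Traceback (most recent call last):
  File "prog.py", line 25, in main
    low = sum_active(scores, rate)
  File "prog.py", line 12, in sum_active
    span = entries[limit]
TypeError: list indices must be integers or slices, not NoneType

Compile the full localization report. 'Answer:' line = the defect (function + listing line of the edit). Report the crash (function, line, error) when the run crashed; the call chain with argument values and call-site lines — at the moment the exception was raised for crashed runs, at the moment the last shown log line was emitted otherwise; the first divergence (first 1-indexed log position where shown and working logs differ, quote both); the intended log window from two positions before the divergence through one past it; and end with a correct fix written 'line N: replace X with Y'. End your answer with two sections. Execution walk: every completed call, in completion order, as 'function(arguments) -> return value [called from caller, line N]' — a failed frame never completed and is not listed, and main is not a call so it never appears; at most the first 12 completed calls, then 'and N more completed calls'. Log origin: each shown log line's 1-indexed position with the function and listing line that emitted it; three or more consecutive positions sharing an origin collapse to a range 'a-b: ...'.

Answer: the defect is in derive_floor at line 4.
Key observation: The earliest visible damage is log position 4 — 'match at position None' rather than the intended 'hit index 4'.
Crash: sum_active, line 12, TypeError.
Call chain: main -> sum_active([6, 8, 6, 8, -5, 8, -1], -5) (called at line 25).
First divergence: at position 4 the run shows 'match at position None' where the working version logs 'hit index 4'.
Intended log window:
  2: enter sum_active: 7 items against -5
  3: derive_floor: 7 entries, threshold -5
  4: hit index 4
  5: match at position 4
Execution walk:
  derive_floor([6, 8, 6, 8, -5, 8, -1], -5) -> None  [called from sum_active, line 10]
Origin of each log line:
  1: logged in main at line 24
  2: logged in sum_active at line 9
  3: logged in derive_floor at line 2
  4: logged in sum_active at line 11
A correct fix: line 4: replace `samples[span] == span` with `samples[span] == mid`.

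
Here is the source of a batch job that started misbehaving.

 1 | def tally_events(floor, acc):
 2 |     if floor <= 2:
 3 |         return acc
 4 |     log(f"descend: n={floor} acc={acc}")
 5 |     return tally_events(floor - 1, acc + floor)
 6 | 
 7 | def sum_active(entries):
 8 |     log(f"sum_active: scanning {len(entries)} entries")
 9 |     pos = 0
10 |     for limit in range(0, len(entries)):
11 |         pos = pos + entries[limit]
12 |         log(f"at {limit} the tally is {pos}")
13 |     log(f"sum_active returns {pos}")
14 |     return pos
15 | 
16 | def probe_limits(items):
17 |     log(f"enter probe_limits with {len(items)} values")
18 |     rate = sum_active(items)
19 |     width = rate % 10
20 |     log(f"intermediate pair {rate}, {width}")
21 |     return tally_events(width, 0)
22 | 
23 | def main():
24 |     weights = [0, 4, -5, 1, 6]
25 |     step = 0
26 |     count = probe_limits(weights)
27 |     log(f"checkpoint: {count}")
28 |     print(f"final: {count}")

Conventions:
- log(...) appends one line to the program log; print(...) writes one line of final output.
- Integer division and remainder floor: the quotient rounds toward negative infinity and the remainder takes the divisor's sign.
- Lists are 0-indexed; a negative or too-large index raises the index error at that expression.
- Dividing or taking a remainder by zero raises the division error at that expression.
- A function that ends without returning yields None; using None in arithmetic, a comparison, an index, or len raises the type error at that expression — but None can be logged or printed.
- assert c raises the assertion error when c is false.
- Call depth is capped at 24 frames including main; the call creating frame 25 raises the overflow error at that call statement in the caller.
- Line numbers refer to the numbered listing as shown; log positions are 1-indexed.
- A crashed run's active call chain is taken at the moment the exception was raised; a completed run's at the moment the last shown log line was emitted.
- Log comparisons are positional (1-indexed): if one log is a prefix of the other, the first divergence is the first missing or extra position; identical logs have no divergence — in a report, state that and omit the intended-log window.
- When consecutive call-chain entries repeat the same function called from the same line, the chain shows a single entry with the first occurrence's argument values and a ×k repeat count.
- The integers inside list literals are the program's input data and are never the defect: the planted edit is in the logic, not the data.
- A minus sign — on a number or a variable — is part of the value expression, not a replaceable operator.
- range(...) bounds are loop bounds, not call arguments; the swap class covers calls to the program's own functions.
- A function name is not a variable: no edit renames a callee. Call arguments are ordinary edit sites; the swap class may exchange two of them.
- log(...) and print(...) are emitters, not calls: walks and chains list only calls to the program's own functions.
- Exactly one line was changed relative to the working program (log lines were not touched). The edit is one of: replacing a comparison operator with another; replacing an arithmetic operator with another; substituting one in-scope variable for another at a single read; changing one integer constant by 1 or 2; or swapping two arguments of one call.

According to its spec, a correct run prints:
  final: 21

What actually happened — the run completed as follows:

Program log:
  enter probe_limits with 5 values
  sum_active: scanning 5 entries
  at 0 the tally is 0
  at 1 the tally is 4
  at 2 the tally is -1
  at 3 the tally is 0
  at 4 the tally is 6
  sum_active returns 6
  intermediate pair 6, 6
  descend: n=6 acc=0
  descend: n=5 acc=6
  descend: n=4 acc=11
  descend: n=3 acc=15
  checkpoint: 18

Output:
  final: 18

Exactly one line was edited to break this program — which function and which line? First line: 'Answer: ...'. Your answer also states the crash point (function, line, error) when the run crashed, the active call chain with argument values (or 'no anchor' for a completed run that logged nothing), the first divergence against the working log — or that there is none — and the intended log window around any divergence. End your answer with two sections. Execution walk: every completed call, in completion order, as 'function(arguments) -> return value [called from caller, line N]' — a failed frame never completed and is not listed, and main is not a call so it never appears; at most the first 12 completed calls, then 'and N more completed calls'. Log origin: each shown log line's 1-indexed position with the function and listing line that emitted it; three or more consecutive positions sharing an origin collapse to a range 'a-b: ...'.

Answer: the defect is in tally_events at line 2.
The tell: The log first diverges at position 14: the faulty run prints 'checkpoint: 18' where the working version prints 'descend: n=2 acc=18'.
Call chain: main.
First divergence: position 14; shown 'checkpoint: 18' vs intended 'descend: n=2 acc=18'.
Intended log window:
  12: descend: n=4 acc=11
  13: descend: n=3 acc=15
  14: descend: n=2 acc=18
  15: descend: n=1 acc=20
Execution walk:
  sum_active([0, 4, -5, 1, 6]) -> 6  [called from probe_limits, line 18]
  tally_events(2, 18) -> 18  [called from tally_events, line 5]
  tally_events(3, 15) -> 18  [called from tally_events, line 5]
  tally_events(4, 11) -> 18  [called from tally_events, line 5]
  tally_events(5, 6) -> 18  [called from tally_events, line 5]
  tally_events(6, 0) -> 18  [called from probe_limits, line 21]
  probe_limits([0, 4, -5, 1, 6]) -> 18  [called from main, line 26]
Log line origins:
  1: logged in probe_limits at line 17
  2: logged in sum_active at line 8
  3-7: logged in sum_active at line 12
  8: logged in sum_active at line 13
  9: logged in probe_limits at line 20
  10-13: logged in tally_events at line 4
  14: logged in main at line 27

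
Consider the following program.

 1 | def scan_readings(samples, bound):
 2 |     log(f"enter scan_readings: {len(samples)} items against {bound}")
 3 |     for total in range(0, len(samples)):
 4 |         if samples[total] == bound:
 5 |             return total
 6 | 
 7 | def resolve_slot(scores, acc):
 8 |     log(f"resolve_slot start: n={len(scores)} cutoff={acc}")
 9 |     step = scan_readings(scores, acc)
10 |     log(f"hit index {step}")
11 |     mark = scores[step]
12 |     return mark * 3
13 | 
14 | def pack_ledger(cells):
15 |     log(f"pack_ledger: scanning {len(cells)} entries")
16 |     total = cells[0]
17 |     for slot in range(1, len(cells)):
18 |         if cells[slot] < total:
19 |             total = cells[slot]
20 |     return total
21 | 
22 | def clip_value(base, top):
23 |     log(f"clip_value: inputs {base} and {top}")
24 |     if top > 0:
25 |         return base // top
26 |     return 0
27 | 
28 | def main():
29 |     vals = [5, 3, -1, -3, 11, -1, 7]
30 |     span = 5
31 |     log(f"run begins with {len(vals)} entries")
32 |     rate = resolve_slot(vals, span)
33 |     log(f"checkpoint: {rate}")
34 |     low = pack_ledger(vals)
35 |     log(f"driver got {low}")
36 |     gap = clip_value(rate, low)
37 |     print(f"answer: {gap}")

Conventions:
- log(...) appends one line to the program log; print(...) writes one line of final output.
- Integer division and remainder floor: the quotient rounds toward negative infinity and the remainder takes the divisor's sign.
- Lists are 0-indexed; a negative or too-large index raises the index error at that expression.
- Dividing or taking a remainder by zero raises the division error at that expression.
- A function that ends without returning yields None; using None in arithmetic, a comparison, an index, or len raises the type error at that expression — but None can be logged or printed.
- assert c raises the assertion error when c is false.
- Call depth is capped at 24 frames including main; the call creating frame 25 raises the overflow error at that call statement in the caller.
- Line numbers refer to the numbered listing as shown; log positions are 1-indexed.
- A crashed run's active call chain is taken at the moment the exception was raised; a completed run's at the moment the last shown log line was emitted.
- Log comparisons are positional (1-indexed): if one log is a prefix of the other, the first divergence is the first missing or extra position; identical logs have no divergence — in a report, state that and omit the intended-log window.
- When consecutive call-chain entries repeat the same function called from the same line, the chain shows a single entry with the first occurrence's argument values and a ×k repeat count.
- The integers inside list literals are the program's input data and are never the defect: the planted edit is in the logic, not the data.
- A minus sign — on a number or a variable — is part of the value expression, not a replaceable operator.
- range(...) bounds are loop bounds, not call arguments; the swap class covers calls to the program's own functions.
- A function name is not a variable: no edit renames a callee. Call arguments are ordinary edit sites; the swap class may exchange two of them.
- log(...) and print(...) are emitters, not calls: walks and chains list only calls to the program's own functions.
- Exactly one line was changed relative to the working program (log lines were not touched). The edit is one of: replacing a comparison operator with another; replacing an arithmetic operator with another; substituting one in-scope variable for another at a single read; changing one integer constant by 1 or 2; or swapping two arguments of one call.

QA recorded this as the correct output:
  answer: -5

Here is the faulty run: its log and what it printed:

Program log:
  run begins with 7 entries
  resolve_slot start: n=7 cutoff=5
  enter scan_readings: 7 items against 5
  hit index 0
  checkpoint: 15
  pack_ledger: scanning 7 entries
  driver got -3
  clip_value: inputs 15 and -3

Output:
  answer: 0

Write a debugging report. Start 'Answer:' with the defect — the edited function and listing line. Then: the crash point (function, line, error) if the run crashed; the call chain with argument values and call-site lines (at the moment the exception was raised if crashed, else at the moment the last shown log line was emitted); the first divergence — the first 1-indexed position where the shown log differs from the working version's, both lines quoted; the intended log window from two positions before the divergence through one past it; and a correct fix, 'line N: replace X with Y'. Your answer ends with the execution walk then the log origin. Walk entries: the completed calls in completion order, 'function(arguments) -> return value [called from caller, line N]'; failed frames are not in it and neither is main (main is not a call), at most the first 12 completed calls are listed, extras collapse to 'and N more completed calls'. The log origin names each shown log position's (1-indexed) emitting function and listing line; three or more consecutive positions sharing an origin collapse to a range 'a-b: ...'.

Answer: the defect is in clip_value at line 24.
Key observation: The two runs log identically and part ways only at the printed values.
Call chain: main -> clip_value(15, -3) (called at line 36).
First divergence: there is none — every log position agrees.
Execution walk:
  scan_readings([5, 3, -1, -3, 11, -1, 7], 5) -> 0  [called from resolve_slot, line 9]
  resolve_slot([5, 3, -1, -3, 11, -1, 7], 5) -> 15  [called from main, line 32]
  pack_ledger([5, 3, -1, -3, 11, -1, 7]) -> -3  [called from main, line 34]
  clip_value(15, -3) -> 0  [called from main, line 36]
Log line origins:
  1: emitted by main (line 31)
  2: emitted by resolve_slot (line 8)
  3: emitted by scan_readings (line 2)
  4: emitted by resolve_slot (line 10)
  5: emitted by main (line 33)
  6: emitted by pack_ledger (line 15)
  7: emitted by main (line 35)
  8: emitted by clip_value (line 23)
A correct fix: line 24: replace `>` with `!=`.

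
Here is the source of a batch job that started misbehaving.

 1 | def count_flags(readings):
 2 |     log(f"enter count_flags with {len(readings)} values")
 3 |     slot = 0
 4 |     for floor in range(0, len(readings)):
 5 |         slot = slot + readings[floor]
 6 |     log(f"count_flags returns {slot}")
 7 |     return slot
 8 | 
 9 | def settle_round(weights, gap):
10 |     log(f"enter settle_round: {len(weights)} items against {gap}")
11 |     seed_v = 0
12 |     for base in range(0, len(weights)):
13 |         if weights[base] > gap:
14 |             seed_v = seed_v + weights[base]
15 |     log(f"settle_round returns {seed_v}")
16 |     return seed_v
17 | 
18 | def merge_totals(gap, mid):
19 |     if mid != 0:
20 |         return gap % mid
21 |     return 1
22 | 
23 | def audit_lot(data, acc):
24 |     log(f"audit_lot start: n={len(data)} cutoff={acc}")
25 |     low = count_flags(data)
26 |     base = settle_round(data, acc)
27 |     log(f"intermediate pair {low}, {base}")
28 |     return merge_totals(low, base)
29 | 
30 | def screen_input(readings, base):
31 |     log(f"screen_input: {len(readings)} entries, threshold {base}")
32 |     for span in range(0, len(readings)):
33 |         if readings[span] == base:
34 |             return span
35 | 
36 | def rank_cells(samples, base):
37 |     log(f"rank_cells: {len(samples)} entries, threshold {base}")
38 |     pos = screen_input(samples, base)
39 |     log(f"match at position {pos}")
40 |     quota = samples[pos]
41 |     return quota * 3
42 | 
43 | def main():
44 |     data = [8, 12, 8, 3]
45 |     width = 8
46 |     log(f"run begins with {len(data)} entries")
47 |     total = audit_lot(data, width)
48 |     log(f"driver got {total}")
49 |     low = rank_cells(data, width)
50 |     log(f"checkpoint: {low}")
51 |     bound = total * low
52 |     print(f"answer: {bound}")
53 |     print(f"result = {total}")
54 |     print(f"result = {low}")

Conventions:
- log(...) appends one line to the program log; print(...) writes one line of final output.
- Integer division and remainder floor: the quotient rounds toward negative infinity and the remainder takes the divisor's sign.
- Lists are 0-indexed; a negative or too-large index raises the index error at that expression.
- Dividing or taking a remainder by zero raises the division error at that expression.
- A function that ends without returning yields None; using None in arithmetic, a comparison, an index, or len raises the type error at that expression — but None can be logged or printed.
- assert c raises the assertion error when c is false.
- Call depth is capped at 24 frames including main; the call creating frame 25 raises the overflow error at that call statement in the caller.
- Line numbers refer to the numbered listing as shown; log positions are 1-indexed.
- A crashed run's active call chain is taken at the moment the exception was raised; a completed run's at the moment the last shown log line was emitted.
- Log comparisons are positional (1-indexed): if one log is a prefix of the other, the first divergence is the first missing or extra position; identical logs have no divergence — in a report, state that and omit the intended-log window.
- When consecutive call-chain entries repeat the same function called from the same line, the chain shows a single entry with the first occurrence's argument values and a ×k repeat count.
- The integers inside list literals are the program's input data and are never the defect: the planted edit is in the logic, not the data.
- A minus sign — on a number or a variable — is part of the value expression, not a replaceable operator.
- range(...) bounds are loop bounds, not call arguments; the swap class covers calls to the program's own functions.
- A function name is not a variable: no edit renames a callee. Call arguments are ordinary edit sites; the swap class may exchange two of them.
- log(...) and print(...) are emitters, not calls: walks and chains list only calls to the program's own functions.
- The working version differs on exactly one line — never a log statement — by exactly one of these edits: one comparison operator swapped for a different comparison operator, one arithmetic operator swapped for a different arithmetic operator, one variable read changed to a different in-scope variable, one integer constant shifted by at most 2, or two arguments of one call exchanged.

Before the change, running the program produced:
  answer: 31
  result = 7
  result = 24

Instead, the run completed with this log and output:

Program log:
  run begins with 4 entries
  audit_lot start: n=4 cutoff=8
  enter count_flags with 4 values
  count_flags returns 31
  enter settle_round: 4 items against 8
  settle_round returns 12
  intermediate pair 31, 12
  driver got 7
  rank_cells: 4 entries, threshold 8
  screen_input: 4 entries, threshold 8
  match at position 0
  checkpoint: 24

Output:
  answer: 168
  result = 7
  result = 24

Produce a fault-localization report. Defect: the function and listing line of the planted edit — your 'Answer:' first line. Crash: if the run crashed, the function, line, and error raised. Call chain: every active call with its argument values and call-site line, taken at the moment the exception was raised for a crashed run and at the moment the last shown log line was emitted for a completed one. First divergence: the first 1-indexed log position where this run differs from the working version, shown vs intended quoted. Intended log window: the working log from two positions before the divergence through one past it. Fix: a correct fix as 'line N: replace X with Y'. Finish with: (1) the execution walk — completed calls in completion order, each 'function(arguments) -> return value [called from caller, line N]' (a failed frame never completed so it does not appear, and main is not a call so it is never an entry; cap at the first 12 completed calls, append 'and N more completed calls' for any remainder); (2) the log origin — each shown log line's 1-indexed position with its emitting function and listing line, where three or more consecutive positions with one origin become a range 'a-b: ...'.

Answer: the defect is in main at line 51.
Core observation: Every logged value matches the working version; the printed result is what differs.
Call chain: main.
First divergence: none; the two logs match at every position.
Execution walk:
  count_flags([8, 12, 8, 3]) -> 31  [called from audit_lot, line 25]
  settle_round([8, 12, 8, 3], 8) -> 12  [called from audit_lot, line 26]
  merge_totals(31, 12) -> 7  [called from audit_lot, line 28]
  audit_lot([8, 12, 8, 3], 8) -> 7  [called from main, line 47]
  screen_input([8, 12, 8, 3], 8) -> 0  [called from rank_cells, line 38]
  rank_cells([8, 12, 8, 3], 8) -> 24  [called from main, line 49]
Log line origins:
  1: emitted by main (line 46)
  2: emitted by audit_lot (line 24)
  3: emitted by count_flags (line 2)
  4: emitted by count_flags (line 6)
  5: emitted by settle_round (line 10)
  6: emitted by settle_round (line 15)
  7: emitted by audit_lot (line 27)
  8: emitted by main (line 48)
  9: emitted by rank_cells (line 37)
  10: emitted by screen_input (line 31)
  11: emitted by rank_cells (line 39)
  12: emitted by main (line 50)
A correct fix: line 51: replace `*` with `+`.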